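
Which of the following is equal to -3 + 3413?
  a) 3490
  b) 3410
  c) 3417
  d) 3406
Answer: b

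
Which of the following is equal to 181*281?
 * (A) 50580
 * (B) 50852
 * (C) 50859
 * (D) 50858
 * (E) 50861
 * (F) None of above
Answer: E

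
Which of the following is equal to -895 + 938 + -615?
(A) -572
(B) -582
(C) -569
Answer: A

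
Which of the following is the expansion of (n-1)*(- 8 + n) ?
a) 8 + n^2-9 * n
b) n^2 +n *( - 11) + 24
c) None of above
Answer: a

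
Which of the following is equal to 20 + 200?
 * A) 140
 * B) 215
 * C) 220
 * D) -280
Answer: C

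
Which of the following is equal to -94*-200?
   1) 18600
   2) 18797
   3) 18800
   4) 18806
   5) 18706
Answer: 3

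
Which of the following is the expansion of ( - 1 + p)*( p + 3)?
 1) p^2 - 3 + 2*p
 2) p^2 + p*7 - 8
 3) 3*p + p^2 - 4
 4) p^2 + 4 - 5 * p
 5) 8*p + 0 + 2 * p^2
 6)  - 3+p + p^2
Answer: 1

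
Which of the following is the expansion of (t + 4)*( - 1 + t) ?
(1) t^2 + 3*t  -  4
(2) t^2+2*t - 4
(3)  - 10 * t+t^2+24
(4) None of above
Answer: 1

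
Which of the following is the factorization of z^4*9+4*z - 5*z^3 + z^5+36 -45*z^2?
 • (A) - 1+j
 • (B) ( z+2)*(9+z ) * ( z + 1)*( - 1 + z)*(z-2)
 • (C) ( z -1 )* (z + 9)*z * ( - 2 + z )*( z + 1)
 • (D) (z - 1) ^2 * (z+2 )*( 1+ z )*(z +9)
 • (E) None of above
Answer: B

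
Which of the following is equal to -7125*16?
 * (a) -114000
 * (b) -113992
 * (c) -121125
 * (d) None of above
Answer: a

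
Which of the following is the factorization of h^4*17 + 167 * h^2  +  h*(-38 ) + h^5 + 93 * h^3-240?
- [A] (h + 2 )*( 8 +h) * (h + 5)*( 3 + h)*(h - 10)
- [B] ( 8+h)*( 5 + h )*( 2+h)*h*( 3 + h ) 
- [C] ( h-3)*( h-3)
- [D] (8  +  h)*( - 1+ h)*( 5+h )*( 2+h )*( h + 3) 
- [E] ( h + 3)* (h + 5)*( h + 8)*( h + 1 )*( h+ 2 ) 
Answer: D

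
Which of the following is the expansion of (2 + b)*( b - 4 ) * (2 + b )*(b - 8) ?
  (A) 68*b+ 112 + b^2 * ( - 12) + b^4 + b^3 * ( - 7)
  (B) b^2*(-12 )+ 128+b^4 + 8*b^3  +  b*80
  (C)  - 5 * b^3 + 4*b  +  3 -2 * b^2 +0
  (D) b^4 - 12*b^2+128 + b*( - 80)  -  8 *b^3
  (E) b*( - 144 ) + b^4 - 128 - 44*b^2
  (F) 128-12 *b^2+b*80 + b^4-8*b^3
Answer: F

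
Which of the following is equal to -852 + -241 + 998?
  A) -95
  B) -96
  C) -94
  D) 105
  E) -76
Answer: A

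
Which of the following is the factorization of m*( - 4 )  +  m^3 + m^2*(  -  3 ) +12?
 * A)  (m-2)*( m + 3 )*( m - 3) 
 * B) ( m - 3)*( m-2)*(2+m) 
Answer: B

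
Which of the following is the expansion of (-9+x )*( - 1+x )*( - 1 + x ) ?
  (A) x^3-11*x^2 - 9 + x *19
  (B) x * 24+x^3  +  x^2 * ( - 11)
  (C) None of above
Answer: A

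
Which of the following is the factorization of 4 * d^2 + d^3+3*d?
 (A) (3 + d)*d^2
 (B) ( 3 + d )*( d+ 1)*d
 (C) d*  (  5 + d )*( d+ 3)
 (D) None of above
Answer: B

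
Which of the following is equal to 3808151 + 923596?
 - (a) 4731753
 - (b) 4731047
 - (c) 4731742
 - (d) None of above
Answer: d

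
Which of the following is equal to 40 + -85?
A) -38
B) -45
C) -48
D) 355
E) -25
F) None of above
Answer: B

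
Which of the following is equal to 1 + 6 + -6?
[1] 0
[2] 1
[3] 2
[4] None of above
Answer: 2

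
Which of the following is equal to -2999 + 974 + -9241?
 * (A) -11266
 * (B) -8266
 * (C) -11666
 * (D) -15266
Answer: A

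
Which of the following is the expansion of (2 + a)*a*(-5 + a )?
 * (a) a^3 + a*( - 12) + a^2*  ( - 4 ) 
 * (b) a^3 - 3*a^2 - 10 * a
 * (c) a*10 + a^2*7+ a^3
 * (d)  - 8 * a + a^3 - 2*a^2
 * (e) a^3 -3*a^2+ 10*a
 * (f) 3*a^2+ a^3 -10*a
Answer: b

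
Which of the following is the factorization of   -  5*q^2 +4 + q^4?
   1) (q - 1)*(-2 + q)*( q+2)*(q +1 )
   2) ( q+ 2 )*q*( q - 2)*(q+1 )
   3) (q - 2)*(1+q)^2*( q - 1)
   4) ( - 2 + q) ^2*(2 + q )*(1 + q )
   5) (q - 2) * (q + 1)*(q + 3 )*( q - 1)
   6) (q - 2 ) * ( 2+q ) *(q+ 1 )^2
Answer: 1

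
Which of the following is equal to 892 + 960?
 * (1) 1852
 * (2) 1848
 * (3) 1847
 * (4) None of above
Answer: 1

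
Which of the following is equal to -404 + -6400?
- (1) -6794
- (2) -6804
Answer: 2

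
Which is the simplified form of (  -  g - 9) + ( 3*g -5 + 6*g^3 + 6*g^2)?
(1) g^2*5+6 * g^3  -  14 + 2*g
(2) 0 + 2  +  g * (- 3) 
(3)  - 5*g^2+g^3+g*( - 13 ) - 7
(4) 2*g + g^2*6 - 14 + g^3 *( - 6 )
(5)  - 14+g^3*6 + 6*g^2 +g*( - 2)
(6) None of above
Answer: 6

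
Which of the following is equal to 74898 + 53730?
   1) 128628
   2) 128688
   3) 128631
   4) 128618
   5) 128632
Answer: 1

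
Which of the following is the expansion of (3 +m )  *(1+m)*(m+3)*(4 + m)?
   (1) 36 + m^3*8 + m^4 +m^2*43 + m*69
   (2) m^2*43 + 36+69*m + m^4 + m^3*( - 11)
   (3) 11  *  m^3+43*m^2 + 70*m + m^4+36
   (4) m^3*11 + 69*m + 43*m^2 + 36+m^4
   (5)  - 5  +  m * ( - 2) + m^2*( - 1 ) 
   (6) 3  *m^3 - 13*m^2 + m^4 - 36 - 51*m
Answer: 4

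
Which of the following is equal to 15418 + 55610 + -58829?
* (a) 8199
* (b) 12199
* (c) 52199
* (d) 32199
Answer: b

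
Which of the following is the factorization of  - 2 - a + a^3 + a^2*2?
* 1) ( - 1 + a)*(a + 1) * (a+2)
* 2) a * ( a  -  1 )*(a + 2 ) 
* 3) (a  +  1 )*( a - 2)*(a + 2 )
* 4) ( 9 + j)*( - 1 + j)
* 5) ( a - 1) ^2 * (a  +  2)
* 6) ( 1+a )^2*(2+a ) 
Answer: 1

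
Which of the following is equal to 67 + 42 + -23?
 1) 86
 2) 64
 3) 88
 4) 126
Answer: 1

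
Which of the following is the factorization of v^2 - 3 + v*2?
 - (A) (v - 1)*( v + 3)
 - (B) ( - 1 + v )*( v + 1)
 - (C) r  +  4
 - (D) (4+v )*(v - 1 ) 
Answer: A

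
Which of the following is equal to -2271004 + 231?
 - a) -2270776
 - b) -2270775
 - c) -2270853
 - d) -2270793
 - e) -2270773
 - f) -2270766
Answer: e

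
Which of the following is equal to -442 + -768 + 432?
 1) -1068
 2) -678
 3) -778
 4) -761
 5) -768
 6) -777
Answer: 3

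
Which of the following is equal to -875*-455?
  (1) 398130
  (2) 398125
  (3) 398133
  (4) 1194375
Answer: 2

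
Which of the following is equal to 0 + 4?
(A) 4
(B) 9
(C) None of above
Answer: A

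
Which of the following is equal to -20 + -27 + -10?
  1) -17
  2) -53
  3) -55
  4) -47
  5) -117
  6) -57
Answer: 6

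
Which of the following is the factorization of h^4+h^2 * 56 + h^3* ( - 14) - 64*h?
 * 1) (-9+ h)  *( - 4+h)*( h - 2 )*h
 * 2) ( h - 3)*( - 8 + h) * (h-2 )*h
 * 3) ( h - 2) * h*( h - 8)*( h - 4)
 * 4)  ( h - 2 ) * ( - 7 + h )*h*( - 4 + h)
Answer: 3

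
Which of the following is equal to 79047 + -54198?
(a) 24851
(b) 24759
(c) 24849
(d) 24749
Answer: c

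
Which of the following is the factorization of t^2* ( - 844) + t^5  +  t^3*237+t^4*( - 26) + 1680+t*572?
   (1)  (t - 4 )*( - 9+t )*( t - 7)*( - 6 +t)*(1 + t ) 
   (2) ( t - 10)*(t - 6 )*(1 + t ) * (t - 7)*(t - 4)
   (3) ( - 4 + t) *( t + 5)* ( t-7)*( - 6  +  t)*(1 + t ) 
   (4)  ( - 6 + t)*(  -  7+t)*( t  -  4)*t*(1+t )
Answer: 2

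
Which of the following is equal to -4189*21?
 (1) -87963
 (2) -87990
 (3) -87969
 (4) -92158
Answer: 3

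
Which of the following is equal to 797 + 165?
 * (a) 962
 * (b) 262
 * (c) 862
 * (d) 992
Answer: a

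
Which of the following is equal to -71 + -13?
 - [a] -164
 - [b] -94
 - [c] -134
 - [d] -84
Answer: d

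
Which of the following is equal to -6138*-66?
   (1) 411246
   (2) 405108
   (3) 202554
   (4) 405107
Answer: 2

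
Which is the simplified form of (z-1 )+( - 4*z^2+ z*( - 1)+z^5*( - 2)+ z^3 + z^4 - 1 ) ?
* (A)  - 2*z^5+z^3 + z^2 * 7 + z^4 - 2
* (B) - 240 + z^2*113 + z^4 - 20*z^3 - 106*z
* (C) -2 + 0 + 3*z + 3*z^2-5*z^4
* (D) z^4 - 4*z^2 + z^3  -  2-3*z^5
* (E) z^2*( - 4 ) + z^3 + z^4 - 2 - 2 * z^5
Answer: E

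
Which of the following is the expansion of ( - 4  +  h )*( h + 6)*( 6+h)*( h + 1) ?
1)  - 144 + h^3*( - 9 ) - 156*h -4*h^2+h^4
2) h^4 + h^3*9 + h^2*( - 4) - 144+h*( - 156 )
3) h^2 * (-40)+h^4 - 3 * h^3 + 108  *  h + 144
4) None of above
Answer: 2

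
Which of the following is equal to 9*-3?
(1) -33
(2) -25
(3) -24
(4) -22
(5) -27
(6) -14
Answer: 5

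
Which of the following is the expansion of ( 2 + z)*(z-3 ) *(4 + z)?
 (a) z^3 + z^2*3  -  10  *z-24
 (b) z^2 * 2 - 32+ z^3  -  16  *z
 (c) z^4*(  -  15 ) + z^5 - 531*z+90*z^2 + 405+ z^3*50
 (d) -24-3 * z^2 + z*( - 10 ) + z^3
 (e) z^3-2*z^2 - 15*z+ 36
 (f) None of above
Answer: a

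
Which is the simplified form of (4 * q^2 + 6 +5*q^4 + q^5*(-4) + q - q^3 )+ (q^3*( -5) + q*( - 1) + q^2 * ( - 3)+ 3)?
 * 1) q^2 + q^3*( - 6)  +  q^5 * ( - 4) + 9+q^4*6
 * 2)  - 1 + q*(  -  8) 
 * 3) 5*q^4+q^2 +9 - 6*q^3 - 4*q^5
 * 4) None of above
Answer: 3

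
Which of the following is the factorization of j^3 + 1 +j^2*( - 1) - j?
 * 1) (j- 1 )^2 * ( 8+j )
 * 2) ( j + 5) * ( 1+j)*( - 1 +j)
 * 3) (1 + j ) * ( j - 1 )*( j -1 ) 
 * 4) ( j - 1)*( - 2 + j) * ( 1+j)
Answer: 3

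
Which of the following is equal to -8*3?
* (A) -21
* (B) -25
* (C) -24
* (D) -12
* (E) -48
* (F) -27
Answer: C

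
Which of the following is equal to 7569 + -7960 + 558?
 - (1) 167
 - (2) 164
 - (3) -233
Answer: 1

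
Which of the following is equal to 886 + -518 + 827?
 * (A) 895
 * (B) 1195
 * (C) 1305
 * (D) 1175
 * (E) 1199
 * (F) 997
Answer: B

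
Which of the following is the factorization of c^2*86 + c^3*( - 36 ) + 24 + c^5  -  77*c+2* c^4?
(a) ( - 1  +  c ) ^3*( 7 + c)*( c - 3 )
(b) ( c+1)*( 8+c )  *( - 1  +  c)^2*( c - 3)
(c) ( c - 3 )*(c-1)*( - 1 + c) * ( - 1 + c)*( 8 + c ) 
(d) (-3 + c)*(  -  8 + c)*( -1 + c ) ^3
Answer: c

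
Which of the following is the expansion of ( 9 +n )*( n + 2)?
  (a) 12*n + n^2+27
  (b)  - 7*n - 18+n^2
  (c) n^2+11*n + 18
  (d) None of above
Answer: c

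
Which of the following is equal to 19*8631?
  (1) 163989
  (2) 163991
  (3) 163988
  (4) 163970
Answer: 1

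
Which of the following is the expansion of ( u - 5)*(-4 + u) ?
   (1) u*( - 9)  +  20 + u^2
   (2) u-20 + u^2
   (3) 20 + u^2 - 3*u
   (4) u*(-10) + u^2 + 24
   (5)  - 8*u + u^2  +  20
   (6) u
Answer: 1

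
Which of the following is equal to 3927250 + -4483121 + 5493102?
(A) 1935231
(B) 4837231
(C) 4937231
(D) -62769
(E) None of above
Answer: C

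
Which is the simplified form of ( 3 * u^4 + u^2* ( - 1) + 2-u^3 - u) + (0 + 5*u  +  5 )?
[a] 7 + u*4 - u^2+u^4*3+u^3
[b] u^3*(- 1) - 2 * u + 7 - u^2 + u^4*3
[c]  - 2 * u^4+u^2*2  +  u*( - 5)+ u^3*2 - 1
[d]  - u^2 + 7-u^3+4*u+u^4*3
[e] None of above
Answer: d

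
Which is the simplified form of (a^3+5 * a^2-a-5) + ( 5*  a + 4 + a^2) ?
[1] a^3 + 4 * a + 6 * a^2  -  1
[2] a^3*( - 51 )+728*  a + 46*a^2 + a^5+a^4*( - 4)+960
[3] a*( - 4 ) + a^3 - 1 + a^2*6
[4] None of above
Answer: 1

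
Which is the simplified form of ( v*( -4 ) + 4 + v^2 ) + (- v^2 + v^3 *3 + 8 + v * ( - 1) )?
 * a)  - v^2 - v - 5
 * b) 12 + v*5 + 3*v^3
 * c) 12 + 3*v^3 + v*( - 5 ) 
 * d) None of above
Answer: c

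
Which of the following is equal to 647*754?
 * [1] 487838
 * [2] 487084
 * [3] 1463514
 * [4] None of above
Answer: 1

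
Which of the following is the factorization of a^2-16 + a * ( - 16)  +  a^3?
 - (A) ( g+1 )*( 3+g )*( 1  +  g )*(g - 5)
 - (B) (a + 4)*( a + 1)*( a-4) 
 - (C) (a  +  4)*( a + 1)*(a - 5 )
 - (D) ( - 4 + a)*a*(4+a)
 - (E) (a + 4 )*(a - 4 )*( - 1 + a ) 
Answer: B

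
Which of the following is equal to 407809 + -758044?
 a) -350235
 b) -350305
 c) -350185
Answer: a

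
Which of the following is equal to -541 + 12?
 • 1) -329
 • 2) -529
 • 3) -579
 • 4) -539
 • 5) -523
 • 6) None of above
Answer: 2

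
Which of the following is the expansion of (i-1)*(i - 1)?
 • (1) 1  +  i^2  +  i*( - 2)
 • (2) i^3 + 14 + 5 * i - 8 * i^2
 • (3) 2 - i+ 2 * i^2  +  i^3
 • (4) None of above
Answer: 1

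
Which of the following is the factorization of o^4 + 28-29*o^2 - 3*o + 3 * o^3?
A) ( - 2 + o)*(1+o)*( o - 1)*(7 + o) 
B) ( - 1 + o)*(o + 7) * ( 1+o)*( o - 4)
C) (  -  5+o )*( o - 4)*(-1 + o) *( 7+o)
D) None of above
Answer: B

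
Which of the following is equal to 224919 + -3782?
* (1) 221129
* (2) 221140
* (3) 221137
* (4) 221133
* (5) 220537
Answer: 3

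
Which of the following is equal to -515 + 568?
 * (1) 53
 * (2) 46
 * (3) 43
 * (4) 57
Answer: 1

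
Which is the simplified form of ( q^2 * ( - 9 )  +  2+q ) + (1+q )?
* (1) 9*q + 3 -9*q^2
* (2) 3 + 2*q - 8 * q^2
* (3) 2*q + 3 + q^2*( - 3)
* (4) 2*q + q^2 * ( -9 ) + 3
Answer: 4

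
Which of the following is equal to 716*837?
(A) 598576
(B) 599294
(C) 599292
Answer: C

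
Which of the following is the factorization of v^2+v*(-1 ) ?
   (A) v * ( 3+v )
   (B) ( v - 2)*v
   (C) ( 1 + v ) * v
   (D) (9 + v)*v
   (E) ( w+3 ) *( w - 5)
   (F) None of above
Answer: F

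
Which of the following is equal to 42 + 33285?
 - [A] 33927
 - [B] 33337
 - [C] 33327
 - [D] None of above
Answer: C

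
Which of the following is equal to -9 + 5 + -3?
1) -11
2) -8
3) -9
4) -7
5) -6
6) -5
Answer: 4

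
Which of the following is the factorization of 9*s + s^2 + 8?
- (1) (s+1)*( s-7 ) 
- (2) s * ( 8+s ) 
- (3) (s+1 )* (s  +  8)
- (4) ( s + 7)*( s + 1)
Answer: 3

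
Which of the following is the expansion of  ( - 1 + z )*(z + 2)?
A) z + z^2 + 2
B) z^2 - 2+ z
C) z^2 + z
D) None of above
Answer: B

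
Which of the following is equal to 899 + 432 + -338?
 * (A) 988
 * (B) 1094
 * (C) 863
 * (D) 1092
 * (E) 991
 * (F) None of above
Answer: F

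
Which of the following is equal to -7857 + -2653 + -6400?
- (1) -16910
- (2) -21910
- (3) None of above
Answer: 1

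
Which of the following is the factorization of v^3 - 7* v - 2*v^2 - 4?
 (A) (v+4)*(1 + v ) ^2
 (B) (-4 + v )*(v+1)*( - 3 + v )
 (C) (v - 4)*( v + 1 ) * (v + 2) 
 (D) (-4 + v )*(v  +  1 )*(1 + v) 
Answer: D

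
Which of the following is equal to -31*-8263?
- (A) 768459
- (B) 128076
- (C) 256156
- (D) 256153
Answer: D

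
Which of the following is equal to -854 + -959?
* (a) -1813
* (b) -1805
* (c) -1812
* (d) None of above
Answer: a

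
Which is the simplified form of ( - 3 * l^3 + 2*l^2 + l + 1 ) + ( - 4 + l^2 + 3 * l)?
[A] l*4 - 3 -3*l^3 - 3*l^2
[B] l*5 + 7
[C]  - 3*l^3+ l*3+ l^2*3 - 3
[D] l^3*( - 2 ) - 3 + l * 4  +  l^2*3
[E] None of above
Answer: E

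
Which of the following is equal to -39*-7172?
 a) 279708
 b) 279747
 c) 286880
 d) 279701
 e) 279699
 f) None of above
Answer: a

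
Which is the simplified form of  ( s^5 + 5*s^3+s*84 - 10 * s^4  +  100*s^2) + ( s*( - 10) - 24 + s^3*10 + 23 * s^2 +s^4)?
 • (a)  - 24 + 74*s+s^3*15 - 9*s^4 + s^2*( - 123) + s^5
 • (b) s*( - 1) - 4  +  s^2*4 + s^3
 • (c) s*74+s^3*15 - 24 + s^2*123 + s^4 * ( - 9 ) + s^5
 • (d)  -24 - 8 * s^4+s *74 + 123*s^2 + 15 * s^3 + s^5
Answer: c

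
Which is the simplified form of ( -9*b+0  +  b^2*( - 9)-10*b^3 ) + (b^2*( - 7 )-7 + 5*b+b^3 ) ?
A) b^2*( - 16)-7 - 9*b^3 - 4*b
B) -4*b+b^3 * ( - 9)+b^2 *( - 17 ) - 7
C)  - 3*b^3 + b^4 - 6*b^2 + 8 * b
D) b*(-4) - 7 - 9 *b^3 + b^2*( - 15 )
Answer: A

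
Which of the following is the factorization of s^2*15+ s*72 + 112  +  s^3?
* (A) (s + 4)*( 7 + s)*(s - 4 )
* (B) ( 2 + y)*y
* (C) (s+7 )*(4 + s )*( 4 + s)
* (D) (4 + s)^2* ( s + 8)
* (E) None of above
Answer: C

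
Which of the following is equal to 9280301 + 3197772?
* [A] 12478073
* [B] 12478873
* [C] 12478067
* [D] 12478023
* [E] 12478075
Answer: A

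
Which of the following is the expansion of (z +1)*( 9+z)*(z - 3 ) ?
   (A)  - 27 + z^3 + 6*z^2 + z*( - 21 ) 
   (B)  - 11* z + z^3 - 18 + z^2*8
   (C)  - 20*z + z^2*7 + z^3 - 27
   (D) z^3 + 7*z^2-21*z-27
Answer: D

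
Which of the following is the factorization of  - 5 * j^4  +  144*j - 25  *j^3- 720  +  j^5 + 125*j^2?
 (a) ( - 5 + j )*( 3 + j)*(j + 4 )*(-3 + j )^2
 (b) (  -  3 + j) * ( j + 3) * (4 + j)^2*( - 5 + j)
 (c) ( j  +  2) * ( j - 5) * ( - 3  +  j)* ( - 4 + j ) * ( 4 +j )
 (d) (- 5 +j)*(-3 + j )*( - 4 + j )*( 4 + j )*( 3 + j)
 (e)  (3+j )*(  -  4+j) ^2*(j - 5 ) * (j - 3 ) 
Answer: d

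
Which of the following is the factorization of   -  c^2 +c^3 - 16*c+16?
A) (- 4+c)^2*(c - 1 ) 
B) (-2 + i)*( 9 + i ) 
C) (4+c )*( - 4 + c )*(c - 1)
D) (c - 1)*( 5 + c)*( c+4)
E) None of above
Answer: C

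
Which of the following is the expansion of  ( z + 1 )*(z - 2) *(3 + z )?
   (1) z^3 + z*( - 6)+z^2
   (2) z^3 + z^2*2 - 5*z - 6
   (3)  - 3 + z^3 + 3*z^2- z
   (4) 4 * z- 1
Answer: 2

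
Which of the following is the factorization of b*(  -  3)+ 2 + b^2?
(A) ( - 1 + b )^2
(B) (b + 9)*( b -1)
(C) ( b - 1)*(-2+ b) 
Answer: C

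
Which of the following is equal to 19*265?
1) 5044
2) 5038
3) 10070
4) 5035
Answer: 4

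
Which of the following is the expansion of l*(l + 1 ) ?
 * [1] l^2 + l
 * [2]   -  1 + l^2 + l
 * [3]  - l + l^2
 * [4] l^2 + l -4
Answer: 1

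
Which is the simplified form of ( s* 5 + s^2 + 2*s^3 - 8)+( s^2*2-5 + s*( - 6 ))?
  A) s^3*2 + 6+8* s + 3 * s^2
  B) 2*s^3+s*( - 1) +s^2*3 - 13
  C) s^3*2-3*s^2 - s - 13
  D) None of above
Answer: B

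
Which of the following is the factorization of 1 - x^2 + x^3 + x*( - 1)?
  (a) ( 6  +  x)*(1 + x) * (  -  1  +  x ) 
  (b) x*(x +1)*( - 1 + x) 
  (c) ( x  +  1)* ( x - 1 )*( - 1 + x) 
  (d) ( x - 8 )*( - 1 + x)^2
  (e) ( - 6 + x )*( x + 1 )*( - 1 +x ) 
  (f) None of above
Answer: c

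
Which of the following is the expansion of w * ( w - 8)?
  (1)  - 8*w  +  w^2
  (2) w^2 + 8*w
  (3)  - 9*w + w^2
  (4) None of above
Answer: 1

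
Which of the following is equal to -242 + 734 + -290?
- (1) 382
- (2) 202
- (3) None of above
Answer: 2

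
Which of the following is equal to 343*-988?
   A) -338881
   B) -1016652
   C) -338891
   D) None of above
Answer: D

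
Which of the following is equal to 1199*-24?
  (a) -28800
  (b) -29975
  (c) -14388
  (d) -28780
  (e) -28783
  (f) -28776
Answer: f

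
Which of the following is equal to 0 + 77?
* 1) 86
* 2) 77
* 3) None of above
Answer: 2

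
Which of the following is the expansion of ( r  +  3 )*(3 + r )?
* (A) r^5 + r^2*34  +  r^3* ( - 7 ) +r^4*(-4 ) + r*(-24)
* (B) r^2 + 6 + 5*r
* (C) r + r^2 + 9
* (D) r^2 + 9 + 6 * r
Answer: D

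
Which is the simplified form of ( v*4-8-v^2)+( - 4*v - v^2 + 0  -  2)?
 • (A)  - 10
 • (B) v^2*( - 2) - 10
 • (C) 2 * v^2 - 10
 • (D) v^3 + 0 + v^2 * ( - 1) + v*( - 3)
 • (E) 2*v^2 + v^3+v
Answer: B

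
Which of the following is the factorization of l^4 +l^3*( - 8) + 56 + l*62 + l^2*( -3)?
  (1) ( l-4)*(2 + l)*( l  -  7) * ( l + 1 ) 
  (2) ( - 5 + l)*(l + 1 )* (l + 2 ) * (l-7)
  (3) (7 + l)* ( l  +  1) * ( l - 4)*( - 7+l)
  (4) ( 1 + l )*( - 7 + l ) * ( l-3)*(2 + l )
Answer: 1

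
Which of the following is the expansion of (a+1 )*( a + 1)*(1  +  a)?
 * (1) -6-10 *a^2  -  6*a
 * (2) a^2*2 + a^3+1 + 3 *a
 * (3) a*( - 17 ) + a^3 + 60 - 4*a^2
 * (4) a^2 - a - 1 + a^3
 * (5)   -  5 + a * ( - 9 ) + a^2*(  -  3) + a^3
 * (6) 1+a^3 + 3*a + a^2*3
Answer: 6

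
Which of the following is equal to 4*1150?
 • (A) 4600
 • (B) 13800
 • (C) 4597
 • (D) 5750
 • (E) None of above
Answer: A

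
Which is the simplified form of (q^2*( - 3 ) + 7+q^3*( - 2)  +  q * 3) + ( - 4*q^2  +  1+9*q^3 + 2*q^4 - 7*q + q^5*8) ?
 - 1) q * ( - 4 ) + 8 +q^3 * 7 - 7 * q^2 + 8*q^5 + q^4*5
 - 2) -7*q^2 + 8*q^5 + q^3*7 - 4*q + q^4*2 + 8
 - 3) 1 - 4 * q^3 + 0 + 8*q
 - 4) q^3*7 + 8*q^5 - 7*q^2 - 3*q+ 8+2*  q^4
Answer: 2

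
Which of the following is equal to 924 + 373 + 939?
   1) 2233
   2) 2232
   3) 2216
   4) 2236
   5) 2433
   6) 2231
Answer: 4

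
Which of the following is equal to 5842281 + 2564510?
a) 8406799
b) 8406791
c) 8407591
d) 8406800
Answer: b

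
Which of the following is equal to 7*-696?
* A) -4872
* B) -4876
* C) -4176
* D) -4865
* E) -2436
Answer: A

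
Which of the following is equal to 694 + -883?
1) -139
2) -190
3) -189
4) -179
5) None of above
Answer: 3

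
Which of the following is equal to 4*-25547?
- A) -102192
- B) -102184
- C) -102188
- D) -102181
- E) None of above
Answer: C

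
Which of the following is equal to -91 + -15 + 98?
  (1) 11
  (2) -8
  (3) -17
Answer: 2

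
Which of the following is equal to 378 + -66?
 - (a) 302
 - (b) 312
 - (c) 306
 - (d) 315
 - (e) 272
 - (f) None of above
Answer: b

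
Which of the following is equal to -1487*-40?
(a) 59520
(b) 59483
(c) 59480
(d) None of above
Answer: c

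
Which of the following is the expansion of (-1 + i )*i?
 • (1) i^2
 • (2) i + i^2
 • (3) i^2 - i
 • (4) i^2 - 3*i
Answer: 3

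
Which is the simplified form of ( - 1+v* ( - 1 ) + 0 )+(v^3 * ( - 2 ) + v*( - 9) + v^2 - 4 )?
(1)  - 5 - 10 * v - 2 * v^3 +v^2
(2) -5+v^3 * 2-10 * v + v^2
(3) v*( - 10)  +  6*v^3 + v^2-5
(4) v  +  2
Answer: 1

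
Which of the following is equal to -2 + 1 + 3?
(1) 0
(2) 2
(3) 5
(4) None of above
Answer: 2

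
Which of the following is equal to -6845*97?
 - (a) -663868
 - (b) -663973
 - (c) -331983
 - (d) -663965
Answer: d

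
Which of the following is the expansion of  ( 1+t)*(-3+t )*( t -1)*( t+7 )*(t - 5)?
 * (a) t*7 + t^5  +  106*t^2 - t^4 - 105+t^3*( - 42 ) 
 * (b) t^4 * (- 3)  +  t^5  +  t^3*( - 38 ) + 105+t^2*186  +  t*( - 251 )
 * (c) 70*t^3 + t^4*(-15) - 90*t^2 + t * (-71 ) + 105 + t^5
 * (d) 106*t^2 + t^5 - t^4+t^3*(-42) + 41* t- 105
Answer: d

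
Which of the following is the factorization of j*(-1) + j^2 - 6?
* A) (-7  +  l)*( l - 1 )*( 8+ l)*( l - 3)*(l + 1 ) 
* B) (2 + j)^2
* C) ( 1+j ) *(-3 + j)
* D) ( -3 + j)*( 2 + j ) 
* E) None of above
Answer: D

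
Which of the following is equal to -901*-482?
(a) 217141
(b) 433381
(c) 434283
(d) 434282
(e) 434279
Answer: d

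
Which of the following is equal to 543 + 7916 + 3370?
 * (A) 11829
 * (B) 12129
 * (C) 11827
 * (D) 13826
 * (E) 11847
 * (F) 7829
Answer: A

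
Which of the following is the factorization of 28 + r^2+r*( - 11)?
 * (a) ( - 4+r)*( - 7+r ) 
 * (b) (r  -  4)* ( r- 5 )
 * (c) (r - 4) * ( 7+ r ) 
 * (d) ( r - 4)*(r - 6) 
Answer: a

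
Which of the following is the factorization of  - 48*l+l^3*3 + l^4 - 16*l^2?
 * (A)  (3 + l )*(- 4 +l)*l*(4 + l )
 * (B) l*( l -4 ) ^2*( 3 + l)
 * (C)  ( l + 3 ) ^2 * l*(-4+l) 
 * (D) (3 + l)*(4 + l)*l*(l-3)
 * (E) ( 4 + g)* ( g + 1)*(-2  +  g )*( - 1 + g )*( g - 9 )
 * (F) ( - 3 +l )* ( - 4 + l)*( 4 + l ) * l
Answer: A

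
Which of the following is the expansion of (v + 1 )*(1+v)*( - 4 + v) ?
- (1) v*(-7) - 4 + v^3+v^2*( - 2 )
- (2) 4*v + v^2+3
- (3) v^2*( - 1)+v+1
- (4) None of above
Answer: 1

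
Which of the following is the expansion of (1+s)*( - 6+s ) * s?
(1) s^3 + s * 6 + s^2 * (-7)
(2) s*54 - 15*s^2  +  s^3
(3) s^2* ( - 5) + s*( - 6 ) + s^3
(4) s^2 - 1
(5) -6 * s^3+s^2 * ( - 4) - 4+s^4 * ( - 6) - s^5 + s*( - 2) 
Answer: 3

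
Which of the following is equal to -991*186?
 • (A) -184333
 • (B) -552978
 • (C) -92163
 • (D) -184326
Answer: D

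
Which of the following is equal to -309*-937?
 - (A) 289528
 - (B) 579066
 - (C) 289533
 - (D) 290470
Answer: C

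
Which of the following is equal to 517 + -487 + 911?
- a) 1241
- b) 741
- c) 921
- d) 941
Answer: d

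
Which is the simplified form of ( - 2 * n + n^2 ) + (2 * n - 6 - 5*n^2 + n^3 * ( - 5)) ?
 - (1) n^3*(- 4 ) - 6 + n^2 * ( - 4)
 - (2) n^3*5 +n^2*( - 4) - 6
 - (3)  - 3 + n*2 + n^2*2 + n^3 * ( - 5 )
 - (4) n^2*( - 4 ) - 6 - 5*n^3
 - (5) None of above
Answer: 4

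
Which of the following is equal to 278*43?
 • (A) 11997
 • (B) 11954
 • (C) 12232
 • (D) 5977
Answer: B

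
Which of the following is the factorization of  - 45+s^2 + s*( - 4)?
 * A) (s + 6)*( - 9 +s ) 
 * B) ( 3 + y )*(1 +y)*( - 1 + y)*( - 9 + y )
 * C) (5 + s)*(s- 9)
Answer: C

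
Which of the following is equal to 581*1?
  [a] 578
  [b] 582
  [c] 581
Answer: c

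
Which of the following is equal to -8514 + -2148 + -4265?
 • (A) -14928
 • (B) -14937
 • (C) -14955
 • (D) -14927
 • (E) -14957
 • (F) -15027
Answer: D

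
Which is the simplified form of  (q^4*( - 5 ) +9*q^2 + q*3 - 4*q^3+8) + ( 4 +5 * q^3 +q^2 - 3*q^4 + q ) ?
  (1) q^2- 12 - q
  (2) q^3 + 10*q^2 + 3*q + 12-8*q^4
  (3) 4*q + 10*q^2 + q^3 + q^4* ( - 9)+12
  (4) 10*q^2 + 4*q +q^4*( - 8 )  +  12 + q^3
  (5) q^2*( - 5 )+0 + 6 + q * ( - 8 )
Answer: 4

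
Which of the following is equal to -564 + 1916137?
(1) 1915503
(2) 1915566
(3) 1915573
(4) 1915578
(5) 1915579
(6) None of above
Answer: 3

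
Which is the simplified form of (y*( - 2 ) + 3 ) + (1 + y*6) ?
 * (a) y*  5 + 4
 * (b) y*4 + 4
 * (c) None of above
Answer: b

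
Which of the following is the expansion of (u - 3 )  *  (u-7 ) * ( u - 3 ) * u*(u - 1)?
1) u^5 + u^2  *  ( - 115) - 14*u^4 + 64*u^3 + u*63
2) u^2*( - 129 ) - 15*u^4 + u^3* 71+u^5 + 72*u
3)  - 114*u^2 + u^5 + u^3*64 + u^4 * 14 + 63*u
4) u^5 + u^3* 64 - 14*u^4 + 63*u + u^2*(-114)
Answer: 4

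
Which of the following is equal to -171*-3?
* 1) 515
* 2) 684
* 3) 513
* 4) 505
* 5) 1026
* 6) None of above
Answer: 3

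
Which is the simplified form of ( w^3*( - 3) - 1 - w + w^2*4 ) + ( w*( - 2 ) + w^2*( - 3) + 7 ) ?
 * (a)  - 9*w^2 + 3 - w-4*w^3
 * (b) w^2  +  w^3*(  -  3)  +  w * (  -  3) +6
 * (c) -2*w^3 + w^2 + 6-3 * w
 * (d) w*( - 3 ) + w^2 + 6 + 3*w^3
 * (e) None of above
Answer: b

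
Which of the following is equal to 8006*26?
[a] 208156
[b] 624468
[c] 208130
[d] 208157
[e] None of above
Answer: a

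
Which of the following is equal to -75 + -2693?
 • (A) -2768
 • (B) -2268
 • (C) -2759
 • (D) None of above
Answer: A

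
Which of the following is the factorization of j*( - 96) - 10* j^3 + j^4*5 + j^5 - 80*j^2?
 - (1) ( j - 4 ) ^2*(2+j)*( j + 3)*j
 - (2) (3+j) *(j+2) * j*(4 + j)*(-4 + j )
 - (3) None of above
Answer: 2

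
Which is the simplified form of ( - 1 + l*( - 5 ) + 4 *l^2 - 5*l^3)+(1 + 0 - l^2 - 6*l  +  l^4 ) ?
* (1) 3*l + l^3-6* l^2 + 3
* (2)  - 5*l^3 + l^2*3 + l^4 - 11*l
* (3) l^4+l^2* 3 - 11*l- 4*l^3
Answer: 2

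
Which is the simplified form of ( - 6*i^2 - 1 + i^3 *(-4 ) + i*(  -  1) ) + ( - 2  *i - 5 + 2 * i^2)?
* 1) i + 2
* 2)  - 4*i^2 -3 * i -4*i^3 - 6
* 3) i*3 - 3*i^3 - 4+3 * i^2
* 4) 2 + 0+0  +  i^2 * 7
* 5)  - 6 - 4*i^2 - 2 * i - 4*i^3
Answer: 2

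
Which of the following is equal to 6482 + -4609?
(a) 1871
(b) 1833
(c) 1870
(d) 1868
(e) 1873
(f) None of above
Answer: e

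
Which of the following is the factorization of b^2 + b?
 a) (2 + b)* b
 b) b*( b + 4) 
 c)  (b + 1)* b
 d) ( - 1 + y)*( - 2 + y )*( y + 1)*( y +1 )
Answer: c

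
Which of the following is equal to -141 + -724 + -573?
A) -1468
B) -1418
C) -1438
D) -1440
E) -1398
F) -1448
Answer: C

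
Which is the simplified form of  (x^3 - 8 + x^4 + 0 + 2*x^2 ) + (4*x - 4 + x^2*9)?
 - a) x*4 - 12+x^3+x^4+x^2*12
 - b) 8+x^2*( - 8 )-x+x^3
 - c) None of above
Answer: c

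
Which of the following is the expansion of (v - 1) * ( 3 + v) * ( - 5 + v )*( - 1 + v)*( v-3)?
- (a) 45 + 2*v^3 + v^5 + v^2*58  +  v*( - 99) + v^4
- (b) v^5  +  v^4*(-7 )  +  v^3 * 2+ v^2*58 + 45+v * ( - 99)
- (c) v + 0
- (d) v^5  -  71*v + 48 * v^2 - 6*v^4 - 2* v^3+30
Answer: b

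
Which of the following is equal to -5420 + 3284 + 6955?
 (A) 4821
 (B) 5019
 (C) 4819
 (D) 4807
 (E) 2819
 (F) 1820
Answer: C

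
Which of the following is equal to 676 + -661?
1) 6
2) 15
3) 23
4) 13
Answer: 2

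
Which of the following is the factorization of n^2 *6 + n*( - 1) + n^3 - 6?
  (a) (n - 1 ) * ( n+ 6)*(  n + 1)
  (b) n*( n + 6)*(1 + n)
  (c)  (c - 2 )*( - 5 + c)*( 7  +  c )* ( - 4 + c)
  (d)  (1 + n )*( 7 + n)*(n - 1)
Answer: a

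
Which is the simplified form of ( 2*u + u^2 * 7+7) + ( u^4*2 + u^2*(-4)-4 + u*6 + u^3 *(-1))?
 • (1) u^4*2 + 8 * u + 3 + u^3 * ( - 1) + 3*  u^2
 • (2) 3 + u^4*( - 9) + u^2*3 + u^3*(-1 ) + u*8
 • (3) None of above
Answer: 1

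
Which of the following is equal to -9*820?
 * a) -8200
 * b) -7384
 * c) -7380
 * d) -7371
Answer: c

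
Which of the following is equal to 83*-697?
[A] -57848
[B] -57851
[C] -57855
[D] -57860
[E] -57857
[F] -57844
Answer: B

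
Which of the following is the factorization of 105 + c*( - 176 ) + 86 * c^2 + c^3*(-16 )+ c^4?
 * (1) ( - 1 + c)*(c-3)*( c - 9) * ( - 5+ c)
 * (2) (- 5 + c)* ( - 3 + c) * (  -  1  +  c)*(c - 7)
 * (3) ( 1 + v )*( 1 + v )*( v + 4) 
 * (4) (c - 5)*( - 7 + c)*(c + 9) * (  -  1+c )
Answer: 2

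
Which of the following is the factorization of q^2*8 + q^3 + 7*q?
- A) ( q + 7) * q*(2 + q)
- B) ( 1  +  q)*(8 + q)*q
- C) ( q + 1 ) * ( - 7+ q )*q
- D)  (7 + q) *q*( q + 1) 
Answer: D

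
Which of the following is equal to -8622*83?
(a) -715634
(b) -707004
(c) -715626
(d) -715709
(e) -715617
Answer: c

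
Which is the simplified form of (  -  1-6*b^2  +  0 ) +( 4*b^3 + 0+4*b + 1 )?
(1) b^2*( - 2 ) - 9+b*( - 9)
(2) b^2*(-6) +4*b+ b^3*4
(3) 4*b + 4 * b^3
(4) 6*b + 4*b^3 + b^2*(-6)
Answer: 2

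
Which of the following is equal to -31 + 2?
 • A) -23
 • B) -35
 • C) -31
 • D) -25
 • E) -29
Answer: E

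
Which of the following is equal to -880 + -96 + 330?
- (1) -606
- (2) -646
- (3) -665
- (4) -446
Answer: 2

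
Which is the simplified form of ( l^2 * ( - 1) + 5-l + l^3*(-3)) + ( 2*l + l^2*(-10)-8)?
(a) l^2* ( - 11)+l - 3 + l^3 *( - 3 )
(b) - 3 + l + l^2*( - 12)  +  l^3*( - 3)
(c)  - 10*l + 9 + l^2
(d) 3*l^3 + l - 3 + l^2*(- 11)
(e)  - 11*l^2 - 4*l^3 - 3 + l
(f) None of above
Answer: a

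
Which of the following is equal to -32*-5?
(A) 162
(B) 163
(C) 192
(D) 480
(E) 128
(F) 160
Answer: F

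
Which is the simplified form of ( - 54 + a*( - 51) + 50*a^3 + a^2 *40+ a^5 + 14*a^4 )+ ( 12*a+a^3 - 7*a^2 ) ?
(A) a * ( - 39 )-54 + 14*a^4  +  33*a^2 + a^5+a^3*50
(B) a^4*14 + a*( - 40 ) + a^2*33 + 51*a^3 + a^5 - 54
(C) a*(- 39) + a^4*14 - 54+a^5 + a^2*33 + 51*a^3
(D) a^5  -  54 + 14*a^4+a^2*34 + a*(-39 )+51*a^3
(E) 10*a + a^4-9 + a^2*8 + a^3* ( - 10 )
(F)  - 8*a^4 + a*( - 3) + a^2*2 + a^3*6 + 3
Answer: C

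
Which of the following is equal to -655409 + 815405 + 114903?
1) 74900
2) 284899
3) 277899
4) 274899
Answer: 4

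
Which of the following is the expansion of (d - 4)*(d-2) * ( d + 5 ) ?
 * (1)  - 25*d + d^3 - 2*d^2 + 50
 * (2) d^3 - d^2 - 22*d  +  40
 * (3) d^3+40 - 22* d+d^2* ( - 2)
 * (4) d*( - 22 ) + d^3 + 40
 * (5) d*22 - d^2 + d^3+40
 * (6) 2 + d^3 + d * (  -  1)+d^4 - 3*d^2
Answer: 2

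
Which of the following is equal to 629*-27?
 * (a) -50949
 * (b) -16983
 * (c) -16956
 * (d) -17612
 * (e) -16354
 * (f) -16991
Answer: b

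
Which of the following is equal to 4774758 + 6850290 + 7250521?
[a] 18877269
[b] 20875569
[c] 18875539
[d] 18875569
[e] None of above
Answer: d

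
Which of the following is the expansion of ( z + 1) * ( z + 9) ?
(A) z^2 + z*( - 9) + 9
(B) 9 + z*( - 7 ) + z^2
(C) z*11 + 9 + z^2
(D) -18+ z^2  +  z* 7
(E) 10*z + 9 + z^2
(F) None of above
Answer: E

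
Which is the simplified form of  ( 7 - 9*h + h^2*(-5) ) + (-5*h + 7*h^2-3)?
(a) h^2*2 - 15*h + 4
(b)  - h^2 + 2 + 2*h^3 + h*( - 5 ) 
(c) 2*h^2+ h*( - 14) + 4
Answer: c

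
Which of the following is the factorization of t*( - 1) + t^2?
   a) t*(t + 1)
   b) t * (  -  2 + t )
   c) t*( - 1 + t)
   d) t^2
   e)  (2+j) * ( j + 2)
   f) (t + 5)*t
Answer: c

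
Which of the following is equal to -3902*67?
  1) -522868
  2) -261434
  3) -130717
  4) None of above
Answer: 2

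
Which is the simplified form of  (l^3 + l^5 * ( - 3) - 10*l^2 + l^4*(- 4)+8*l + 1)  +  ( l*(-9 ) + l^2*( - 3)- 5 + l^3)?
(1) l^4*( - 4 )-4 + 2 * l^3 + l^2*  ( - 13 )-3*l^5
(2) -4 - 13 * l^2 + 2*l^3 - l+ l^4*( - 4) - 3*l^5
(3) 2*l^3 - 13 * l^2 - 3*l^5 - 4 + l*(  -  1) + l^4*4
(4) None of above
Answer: 2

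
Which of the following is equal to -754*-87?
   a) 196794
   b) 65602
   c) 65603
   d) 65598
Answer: d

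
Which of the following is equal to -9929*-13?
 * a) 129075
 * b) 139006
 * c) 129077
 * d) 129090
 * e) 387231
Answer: c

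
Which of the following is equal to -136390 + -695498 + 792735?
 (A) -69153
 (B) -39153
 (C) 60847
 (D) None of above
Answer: B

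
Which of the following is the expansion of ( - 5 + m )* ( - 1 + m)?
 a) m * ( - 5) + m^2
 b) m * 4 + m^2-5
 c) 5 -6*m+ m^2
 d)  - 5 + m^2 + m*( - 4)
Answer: c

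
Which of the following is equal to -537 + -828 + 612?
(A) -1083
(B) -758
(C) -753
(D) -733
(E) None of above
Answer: C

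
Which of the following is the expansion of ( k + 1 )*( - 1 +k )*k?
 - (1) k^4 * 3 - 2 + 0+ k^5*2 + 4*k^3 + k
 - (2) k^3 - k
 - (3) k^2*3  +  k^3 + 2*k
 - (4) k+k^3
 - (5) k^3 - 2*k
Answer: 2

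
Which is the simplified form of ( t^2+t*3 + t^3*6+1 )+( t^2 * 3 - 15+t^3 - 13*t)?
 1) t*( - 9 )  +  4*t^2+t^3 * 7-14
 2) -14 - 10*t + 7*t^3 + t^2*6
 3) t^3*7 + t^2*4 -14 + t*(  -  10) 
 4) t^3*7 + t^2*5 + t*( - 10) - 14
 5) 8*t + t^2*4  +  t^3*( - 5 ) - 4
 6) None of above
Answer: 3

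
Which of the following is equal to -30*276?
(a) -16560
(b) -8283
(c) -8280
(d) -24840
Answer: c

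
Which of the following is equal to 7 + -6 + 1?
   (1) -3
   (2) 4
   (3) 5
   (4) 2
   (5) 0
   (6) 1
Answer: 4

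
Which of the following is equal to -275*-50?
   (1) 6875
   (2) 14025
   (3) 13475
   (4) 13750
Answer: 4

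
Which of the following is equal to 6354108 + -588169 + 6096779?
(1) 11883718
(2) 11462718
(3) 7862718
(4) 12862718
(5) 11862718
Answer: 5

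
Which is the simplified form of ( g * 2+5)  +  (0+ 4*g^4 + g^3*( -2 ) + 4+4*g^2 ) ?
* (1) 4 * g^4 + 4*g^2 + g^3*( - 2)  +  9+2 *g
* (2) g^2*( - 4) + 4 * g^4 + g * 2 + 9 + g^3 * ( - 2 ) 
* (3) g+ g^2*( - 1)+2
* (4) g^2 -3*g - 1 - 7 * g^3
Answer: 1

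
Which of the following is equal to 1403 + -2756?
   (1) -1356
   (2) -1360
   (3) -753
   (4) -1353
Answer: 4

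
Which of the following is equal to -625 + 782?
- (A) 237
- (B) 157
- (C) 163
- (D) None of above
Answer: B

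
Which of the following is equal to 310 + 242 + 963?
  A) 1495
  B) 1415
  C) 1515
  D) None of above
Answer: C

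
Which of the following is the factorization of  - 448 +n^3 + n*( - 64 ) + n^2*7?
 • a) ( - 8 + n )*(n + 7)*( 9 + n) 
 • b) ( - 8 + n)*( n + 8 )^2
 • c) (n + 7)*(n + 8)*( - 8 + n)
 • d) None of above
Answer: c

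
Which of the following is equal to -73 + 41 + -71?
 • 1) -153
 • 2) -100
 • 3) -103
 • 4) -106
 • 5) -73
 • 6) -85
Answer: 3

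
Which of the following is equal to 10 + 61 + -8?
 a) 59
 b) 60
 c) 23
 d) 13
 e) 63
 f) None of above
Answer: e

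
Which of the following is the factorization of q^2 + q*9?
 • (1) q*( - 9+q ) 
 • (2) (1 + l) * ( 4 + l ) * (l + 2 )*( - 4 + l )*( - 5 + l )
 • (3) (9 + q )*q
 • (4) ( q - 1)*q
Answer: 3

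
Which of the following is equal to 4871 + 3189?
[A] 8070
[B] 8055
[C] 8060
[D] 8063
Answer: C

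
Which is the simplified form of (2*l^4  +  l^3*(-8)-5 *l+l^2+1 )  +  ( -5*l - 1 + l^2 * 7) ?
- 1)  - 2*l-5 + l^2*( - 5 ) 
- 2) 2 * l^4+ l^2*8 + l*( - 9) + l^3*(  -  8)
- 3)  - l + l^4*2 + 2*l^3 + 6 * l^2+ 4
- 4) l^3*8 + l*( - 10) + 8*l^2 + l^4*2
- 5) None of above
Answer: 5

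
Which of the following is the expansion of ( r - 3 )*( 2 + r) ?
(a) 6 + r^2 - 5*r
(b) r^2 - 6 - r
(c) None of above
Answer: b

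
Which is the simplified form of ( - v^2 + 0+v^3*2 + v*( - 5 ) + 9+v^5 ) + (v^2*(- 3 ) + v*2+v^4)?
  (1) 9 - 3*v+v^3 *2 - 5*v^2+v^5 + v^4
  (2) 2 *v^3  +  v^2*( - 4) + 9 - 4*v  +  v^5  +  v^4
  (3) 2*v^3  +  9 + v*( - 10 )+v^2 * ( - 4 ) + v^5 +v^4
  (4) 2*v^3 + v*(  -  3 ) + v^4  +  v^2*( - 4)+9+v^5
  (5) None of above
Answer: 4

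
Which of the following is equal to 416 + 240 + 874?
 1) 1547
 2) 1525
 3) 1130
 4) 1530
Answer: 4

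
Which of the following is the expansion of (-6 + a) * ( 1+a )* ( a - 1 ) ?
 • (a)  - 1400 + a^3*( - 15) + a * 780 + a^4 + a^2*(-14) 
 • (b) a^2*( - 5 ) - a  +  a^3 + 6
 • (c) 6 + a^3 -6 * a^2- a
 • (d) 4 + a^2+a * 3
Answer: c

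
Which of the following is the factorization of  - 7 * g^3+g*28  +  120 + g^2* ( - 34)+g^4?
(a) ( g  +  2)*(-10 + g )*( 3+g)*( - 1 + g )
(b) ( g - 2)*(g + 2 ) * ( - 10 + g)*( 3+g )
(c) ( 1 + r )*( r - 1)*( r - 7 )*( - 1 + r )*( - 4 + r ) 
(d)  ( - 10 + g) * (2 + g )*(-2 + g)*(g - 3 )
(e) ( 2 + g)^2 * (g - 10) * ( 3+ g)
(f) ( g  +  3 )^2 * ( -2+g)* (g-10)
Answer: b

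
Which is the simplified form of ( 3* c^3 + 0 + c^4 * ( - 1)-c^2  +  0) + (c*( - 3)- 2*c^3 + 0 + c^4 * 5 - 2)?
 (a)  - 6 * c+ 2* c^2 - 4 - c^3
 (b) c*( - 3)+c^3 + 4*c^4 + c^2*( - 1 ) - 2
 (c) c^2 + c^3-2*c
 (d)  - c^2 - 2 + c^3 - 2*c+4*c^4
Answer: b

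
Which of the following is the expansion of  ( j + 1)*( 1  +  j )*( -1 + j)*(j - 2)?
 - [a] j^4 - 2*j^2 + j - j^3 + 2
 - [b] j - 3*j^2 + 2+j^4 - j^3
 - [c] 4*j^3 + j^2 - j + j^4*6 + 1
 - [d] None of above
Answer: b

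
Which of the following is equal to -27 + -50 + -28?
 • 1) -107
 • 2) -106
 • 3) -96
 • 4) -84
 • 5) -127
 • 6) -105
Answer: 6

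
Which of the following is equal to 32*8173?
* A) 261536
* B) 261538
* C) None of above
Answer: A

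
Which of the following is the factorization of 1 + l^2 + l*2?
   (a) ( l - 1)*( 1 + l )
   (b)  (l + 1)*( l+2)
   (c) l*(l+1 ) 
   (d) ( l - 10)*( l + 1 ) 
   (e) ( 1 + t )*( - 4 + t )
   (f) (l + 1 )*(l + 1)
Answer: f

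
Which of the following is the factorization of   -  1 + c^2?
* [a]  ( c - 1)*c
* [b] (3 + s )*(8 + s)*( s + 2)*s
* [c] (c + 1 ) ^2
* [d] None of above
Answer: d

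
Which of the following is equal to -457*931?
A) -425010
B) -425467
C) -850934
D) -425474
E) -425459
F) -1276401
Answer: B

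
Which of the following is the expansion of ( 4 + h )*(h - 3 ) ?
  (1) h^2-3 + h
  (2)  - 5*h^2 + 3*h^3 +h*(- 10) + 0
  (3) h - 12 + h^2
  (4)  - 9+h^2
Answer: 3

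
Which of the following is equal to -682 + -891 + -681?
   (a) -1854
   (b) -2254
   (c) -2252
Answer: b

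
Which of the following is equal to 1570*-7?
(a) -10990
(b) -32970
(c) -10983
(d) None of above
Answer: a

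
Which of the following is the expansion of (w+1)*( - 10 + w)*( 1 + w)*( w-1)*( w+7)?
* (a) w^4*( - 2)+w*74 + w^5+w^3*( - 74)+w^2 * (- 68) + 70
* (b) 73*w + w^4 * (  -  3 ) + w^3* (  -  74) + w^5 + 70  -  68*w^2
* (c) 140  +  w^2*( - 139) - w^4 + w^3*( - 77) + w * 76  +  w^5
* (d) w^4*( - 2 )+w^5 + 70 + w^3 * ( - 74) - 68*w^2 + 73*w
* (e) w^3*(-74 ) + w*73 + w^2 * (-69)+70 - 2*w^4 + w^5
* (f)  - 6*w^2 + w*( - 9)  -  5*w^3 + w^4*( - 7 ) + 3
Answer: d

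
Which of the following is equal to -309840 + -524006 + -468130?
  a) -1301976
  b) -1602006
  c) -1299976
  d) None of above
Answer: a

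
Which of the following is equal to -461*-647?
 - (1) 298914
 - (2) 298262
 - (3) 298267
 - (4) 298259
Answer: 3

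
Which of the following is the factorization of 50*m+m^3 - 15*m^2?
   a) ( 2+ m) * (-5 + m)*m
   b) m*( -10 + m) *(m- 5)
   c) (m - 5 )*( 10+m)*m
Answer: b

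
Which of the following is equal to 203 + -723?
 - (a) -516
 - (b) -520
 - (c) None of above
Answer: b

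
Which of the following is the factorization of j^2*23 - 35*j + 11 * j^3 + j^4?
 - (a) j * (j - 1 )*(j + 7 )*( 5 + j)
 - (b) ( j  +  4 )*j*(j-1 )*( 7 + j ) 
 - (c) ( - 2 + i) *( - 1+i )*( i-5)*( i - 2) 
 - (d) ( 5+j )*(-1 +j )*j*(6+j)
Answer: a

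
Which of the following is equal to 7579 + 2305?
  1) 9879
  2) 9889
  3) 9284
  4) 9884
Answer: 4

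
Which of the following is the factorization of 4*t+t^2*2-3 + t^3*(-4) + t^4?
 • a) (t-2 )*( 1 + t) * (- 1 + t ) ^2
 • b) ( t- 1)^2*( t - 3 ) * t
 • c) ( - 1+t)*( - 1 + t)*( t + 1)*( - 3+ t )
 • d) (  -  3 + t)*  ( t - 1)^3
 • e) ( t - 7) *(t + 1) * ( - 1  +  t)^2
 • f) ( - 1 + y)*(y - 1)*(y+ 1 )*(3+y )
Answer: c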